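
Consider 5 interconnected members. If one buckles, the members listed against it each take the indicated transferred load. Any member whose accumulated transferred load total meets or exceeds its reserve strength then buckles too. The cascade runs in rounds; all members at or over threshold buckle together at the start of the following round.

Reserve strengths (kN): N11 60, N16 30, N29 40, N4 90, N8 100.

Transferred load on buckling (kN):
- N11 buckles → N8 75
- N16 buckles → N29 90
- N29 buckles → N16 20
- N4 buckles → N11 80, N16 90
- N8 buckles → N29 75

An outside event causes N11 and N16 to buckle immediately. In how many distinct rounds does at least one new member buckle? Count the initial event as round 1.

2

Round 1 — N11, N16 buckle (initial).
  N29: +90 → 90 ≥ 40
  N8: +75 → 75 < 100
Round 2 — N29 buckles.
No further bucklings.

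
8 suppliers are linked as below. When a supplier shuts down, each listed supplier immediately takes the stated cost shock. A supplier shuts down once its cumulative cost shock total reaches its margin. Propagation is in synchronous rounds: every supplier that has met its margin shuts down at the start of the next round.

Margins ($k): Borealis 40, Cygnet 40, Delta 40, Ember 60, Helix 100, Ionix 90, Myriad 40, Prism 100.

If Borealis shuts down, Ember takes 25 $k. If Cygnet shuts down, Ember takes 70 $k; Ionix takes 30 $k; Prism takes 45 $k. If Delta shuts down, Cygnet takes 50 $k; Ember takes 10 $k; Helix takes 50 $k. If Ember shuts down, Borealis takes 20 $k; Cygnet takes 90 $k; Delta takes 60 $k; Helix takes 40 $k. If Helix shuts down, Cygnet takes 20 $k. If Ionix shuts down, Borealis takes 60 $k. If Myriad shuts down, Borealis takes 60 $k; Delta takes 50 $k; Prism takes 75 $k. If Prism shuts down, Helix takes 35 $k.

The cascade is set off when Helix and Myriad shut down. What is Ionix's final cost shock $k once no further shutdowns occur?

30

Round 1 — Helix, Myriad shut down (initial).
  Borealis: +60 → 60 ≥ 40
  Cygnet: +20 → 20 < 40
  Delta: +50 → 50 ≥ 40
  Prism: +75 → 75 < 100
Round 2 — Borealis, Delta shut down.
  Cygnet: +50 → 70 ≥ 40
  Ember: +25+10 → 35 < 60
Round 3 — Cygnet shuts down.
  Ember: +70 → 105 ≥ 60
  Ionix: +30 → 30 < 90
  Prism: +45 → 120 ≥ 100
Round 4 — Ember, Prism shut down.
No further shutdowns.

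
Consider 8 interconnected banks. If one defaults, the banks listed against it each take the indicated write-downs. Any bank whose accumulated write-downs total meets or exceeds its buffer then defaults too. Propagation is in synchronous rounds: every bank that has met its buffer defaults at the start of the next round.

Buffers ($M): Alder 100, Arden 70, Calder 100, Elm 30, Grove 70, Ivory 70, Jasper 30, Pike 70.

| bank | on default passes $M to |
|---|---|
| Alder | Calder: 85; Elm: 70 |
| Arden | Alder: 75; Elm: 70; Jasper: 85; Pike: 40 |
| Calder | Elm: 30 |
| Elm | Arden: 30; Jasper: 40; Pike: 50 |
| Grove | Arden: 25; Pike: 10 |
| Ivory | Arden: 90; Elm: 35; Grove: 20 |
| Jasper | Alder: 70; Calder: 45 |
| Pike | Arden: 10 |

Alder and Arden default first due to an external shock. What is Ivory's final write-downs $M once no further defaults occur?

Round 1 — Alder, Arden default (initial).
  Calder: +85 → 85 < 100
  Elm: +70+70 → 140 ≥ 30
  Jasper: +85 → 85 ≥ 30
  Pike: +40 → 40 < 70
Round 2 — Elm, Jasper default.
  Calder: +45 → 130 ≥ 100
  Pike: +50 → 90 ≥ 70
Round 3 — Calder, Pike default.
No further defaults.

0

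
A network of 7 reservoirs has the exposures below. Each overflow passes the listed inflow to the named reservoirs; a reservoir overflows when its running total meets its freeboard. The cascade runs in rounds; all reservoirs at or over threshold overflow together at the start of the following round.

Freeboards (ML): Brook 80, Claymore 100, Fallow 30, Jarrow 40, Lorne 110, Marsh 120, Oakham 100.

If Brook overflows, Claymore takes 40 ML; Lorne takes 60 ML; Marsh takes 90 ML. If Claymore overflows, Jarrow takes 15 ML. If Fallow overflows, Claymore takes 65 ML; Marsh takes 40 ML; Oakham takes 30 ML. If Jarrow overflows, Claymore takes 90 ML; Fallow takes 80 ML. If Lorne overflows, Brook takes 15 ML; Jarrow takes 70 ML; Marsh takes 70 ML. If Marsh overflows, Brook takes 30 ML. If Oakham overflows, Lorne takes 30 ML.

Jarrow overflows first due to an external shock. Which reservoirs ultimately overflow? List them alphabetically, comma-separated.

Claymore, Fallow, Jarrow

Round 1 — Jarrow overflows (initial).
  Claymore: +90 → 90 < 100
  Fallow: +80 → 80 ≥ 30
Round 2 — Fallow overflows.
  Claymore: +65 → 155 ≥ 100
  Marsh: +40 → 40 < 120
  Oakham: +30 → 30 < 100
Round 3 — Claymore overflows.
No further overflows.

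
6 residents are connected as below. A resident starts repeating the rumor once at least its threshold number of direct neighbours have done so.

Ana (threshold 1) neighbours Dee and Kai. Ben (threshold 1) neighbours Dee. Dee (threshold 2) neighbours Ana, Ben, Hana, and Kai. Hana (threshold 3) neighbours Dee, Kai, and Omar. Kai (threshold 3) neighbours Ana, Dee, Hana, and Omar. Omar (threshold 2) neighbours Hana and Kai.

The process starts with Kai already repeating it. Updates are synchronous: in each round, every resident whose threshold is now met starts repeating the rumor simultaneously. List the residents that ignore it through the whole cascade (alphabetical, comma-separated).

Hana, Omar

Round 1 — Kai starts repeating the rumor (initial).
Round 2 — checking thresholds:
  Ana: 1 of 2 neighbours ≥ 1, starts repeating the rumor.
  Dee: 1 of 4 neighbours < 2, holds.
  Hana: 1 of 3 neighbours < 3, holds.
  Omar: 1 of 2 neighbours < 2, holds.
Round 3 — checking thresholds:
  Dee: 2 of 4 neighbours ≥ 2, starts repeating the rumor.
  Hana: 1 of 3 neighbours < 3, holds.
  Omar: 1 of 2 neighbours < 2, holds.
Round 4 — checking thresholds:
  Ben: 1 of 1 neighbours ≥ 1, starts repeating the rumor.
  Hana: 2 of 3 neighbours < 3, holds.
  Omar: 1 of 2 neighbours < 2, holds.
Round 5 — no new spreads; cascade stops.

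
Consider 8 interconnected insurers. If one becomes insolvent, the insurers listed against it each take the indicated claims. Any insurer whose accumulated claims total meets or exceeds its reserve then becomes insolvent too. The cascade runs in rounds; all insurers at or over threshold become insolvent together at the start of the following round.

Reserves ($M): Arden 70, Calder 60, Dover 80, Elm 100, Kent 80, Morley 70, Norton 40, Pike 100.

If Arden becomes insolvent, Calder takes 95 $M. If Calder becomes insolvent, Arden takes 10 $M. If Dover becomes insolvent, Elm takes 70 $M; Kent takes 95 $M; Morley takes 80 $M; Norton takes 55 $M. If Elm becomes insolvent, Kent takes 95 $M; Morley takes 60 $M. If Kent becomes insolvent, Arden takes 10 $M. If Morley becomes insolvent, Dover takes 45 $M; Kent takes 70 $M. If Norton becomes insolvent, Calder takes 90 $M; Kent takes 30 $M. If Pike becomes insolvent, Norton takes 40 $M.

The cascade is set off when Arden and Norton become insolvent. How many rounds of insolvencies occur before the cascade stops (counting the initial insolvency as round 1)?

Round 1 — Arden, Norton become insolvent (initial).
  Calder: +95+90 → 185 ≥ 60
  Kent: +30 → 30 < 80
Round 2 — Calder becomes insolvent.
No further insolvencies.

2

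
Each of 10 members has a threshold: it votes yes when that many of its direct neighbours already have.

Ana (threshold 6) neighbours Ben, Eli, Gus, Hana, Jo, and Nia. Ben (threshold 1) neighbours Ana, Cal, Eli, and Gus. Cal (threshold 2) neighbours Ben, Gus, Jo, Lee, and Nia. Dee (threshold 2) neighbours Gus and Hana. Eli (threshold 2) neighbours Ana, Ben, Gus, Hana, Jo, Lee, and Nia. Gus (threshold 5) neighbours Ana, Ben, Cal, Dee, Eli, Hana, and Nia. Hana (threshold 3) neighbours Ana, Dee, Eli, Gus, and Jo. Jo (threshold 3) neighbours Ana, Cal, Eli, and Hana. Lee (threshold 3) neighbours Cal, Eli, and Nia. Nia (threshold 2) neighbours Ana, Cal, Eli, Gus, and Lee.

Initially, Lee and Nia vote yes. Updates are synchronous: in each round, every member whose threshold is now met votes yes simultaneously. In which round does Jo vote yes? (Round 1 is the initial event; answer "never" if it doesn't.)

Round 1 — Lee, Nia vote yes (initial).
Round 2 — checking thresholds:
  Ana: 1 of 6 neighbours < 6, not yet.
  Cal: 2 of 5 neighbours ≥ 2, votes yes.
  Eli: 2 of 7 neighbours ≥ 2, votes yes.
  Gus: 1 of 7 neighbours < 5, not yet.
Round 3 — checking thresholds:
  Ana: 2 of 6 neighbours < 6, not yet.
  Ben: 2 of 4 neighbours ≥ 1, votes yes.
  Gus: 3 of 7 neighbours < 5, not yet.
  Hana: 1 of 5 neighbours < 3, not yet.
  Jo: 2 of 4 neighbours < 3, not yet.
Round 4 — no new yes votes; cascade stops.

never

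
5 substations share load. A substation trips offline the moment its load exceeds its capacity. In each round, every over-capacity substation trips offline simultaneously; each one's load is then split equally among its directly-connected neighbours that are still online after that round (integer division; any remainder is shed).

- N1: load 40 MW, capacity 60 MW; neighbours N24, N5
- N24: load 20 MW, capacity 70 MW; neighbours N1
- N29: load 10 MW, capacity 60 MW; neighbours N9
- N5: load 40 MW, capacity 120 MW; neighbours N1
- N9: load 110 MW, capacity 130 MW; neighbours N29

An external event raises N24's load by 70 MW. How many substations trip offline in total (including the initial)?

3

Round 1 — N24 at 90 > 70. N24 trips offline.
  N24 sheds 90 MW to N1: 90 each.
    N1: 40+90 = 130 > 60
Round 2 — N1 trips offline.
  N1 sheds 130 MW to N5: 130 each.
    N5: 40+130 = 170 > 120
Round 3 — N5 trips offline.
  N5 sheds 170 MW: no online neighbours, lost.
No further trips.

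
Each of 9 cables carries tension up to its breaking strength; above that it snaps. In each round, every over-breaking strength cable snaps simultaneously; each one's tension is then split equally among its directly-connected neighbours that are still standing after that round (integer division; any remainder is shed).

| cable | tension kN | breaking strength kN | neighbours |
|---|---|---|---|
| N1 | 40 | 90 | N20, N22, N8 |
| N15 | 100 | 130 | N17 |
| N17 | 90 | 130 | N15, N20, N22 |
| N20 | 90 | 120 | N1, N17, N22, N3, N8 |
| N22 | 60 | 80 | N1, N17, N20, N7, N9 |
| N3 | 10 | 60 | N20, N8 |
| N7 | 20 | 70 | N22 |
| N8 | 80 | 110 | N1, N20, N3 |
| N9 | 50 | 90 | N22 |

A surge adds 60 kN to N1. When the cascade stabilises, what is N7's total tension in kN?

Round 1 — N1 at 100 > 90. N1 snaps.
  N1 sheds 100 kN to N20, N22, N8: 33 each (1 lost).
    N20: 90+33 = 123 > 120
    N22: 60+33 = 93 > 80
    N8: 80+33 = 113 > 110
Round 2 — N20, N22, N8 snap.
  N20 sheds 123 kN to N17, N3: 61 each (1 lost).
    N17: 90+61 = 151 > 130
    N3: 10+61 = 71 > 60
  N22 sheds 93 kN to N17, N7, N9: 31 each.
    N17: 151+31 = 182 > 130
    N7: 20+31 = 51 ≤ 70
    N9: 50+31 = 81 ≤ 90
  N8 sheds 113 kN to N3: 113 each.
    N3: 71+113 = 184 > 60
Round 3 — N17, N3 snap.
  N17 sheds 182 kN to N15: 182 each.
    N15: 100+182 = 282 > 130
  N3 sheds 184 kN: no online neighbours, lost.
Round 4 — N15 snaps.
  N15 sheds 282 kN: no online neighbours, lost.
No further breaks.

51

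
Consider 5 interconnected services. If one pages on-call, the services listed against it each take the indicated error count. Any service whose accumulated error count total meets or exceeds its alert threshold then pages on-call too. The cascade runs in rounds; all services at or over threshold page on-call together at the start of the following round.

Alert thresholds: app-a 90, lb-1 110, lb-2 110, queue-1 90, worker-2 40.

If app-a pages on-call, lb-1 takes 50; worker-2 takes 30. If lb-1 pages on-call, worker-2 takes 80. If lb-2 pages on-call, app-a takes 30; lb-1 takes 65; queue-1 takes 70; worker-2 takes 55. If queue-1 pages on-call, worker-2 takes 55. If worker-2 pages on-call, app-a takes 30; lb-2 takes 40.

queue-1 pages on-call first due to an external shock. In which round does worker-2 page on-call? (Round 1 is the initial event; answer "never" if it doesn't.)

2

Round 1 — queue-1 pages on-call (initial).
  worker-2: +55 → 55 ≥ 40
Round 2 — worker-2 pages on-call.
  app-a: +30 → 30 < 90
  lb-2: +40 → 40 < 110
No further pages.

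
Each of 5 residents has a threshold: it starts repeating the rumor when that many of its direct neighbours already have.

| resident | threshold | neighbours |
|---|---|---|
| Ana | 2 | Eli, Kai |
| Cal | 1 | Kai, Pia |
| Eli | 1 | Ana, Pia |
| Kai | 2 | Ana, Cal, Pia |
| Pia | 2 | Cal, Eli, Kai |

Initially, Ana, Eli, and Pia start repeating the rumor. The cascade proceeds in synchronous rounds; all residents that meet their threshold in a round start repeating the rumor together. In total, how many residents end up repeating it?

5

Round 1 — Ana, Eli, Pia start repeating the rumor (initial).
Round 2 — checking thresholds:
  Cal: 1 of 2 neighbours ≥ 1, starts repeating the rumor.
  Kai: 2 of 3 neighbours ≥ 2, starts repeating the rumor.
Round 3 — no new spreads; cascade stops.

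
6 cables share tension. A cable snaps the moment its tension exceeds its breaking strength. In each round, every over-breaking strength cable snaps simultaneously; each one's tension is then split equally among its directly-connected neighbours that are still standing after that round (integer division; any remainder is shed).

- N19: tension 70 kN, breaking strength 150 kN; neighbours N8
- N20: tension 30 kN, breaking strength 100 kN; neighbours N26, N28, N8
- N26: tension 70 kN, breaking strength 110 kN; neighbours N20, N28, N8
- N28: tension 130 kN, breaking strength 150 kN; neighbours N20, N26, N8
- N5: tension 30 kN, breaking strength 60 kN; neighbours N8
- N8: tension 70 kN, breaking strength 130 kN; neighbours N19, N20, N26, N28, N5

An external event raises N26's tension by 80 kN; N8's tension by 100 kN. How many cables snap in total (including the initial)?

5

Round 1 — N26 at 150 > 110; N8 at 170 > 130. N26, N8 snap.
  N26 sheds 150 kN to N20, N28: 75 each.
    N20: 30+75 = 105 > 100
    N28: 130+75 = 205 > 150
  N8 sheds 170 kN to N19, N20, N28, N5: 42 each (2 lost).
    N19: 70+42 = 112 ≤ 150
    N20: 105+42 = 147 > 100
    N28: 205+42 = 247 > 150
    N5: 30+42 = 72 > 60
Round 2 — N20, N28, N5 snap.
  N20 sheds 147 kN: no online neighbours, lost.
  N28 sheds 247 kN: no online neighbours, lost.
  N5 sheds 72 kN: no online neighbours, lost.
No further breaks.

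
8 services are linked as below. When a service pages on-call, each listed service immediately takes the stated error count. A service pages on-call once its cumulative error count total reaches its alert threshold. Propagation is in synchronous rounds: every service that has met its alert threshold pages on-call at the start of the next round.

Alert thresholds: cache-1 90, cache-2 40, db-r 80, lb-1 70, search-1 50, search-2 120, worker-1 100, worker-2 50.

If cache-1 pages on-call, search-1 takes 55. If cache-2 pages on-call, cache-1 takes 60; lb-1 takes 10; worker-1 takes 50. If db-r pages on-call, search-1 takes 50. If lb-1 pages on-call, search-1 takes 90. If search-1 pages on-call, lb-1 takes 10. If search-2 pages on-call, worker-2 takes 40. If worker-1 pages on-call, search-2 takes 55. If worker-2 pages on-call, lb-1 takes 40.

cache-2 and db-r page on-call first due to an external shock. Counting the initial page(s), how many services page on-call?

Round 1 — cache-2, db-r page on-call (initial).
  cache-1: +60 → 60 < 90
  lb-1: +10 → 10 < 70
  search-1: +50 → 50 ≥ 50
  worker-1: +50 → 50 < 100
Round 2 — search-1 pages on-call.
  lb-1: +10 → 20 < 70
No further pages.

3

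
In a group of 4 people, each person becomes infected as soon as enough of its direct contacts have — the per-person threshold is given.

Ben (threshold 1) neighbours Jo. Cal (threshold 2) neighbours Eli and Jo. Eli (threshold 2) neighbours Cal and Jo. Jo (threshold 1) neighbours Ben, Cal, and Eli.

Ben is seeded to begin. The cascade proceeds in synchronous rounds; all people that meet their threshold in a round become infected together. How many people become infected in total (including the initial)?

Round 1 — Ben becomes infected (initial).
Round 2 — checking thresholds:
  Jo: 1 of 3 neighbours ≥ 1, becomes infected.
Round 3 — no new infections; cascade stops.

2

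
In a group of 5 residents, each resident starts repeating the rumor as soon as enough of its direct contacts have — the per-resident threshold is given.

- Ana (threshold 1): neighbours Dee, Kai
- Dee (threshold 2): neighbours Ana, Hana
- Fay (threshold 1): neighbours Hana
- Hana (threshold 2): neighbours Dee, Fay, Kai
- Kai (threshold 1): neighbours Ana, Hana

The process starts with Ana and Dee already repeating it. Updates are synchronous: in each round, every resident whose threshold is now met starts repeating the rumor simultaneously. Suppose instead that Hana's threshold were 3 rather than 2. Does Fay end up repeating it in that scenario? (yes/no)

With Hana's threshold at 3:
Round 1 — Ana, Dee start repeating the rumor (initial).
Round 2 — checking thresholds:
  Hana: 1 of 3 neighbours < 3, holds.
  Kai: 1 of 2 neighbours ≥ 1, starts repeating the rumor.
Round 3 — no new spreads; cascade stops.

no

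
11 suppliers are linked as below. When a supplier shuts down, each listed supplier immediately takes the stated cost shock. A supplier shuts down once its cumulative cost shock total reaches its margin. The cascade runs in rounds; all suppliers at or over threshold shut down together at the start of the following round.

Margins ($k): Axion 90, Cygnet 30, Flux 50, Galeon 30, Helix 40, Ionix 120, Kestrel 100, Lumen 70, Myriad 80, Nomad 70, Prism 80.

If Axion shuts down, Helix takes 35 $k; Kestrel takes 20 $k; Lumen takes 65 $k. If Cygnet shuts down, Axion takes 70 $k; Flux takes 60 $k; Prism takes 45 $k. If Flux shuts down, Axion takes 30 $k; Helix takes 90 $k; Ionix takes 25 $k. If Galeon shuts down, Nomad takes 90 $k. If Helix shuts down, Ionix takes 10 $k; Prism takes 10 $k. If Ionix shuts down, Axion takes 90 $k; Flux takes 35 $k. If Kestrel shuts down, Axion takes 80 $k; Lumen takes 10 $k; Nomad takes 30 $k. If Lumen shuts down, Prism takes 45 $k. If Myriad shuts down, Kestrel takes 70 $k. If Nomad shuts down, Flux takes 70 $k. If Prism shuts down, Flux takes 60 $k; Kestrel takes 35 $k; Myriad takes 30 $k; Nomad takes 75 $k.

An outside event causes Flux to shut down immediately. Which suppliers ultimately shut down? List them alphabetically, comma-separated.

Round 1 — Flux shuts down (initial).
  Axion: +30 → 30 < 90
  Helix: +90 → 90 ≥ 40
  Ionix: +25 → 25 < 120
Round 2 — Helix shuts down.
  Ionix: +10 → 35 < 120
  Prism: +10 → 10 < 80
No further shutdowns.

Flux, Helix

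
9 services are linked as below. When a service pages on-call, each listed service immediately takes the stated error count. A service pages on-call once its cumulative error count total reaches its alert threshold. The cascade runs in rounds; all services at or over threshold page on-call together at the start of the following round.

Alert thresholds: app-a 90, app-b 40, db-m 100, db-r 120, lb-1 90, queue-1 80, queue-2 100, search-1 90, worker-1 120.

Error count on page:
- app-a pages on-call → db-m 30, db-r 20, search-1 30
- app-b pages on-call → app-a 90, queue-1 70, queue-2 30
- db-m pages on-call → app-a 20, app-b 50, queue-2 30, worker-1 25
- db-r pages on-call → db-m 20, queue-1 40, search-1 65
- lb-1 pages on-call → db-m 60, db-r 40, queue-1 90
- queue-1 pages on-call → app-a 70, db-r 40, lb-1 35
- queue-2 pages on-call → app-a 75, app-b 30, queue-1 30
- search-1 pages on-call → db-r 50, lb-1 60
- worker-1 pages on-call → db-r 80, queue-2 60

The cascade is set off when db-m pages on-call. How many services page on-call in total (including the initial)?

Round 1 — db-m pages on-call (initial).
  app-a: +20 → 20 < 90
  app-b: +50 → 50 ≥ 40
  queue-2: +30 → 30 < 100
  worker-1: +25 → 25 < 120
Round 2 — app-b pages on-call.
  app-a: +90 → 110 ≥ 90
  queue-1: +70 → 70 < 80
  queue-2: +30 → 60 < 100
Round 3 — app-a pages on-call.
  db-r: +20 → 20 < 120
  search-1: +30 → 30 < 90
No further pages.

3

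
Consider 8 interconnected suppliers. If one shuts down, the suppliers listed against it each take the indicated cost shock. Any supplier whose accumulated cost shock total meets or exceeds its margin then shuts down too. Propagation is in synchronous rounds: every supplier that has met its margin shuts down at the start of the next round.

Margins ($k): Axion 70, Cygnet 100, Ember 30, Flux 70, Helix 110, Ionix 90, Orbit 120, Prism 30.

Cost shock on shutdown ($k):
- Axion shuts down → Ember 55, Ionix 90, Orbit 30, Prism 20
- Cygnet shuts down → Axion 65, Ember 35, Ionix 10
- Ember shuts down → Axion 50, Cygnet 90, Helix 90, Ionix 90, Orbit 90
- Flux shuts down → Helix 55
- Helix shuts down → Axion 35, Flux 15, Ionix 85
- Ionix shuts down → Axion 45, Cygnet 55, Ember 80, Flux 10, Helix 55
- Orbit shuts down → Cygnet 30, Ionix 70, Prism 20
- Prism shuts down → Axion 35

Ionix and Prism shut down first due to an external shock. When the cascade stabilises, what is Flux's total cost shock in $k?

25

Round 1 — Ionix, Prism shut down (initial).
  Axion: +45+35 → 80 ≥ 70
  Cygnet: +55 → 55 < 100
  Ember: +80 → 80 ≥ 30
  Flux: +10 → 10 < 70
  Helix: +55 → 55 < 110
Round 2 — Axion, Ember shut down.
  Cygnet: +90 → 145 ≥ 100
  Helix: +90 → 145 ≥ 110
  Orbit: +30+90 → 120 ≥ 120
Round 3 — Cygnet, Helix, Orbit shut down.
  Flux: +15 → 25 < 70
No further shutdowns.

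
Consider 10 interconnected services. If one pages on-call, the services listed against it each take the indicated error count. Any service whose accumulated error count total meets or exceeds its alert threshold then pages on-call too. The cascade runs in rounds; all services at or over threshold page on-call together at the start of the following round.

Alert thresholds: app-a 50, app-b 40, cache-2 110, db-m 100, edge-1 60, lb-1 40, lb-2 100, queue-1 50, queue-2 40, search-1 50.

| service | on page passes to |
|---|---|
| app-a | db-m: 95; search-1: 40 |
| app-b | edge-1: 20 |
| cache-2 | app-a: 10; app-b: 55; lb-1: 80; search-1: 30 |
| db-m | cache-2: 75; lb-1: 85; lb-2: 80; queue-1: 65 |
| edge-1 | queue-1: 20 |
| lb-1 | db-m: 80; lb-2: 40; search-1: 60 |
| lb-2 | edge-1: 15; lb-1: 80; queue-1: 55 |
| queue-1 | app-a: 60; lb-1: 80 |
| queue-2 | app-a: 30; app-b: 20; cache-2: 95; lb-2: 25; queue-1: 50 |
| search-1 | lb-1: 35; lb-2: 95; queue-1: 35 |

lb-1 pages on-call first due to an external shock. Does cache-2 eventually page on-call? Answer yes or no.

Round 1 — lb-1 pages on-call (initial).
  db-m: +80 → 80 < 100
  lb-2: +40 → 40 < 100
  search-1: +60 → 60 ≥ 50
Round 2 — search-1 pages on-call.
  lb-2: +95 → 135 ≥ 100
  queue-1: +35 → 35 < 50
Round 3 — lb-2 pages on-call.
  edge-1: +15 → 15 < 60
  queue-1: +55 → 90 ≥ 50
Round 4 — queue-1 pages on-call.
  app-a: +60 → 60 ≥ 50
Round 5 — app-a pages on-call.
  db-m: +95 → 175 ≥ 100
Round 6 — db-m pages on-call.
  cache-2: +75 → 75 < 110
No further pages.

no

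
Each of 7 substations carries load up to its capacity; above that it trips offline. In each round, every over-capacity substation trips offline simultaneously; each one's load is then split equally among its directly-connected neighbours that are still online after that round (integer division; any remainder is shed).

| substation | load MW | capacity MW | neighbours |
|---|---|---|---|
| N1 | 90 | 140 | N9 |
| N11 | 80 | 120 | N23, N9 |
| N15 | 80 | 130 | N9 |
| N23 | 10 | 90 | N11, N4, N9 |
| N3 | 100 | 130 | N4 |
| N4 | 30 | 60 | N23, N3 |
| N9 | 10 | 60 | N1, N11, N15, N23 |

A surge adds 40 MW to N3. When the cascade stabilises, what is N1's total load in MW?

Round 1 — N3 at 140 > 130. N3 trips offline.
  N3 sheds 140 MW to N4: 140 each.
    N4: 30+140 = 170 > 60
Round 2 — N4 trips offline.
  N4 sheds 170 MW to N23: 170 each.
    N23: 10+170 = 180 > 90
Round 3 — N23 trips offline.
  N23 sheds 180 MW to N11, N9: 90 each.
    N11: 80+90 = 170 > 120
    N9: 10+90 = 100 > 60
Round 4 — N11, N9 trip offline.
  N11 sheds 170 MW: no online neighbours, lost.
  N9 sheds 100 MW to N1, N15: 50 each.
    N1: 90+50 = 140 ≤ 140
    N15: 80+50 = 130 ≤ 130
No further trips.

140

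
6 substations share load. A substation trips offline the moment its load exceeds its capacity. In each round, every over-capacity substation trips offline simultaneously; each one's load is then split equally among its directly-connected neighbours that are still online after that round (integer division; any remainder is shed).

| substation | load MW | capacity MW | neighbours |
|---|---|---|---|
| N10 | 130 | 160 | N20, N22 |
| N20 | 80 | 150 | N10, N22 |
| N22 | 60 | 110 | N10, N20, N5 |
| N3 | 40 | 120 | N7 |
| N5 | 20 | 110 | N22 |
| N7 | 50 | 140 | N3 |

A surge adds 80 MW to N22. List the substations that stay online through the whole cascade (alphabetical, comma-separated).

Round 1 — N22 at 140 > 110. N22 trips offline.
  N22 sheds 140 MW to N10, N20, N5: 46 each (2 lost).
    N10: 130+46 = 176 > 160
    N20: 80+46 = 126 ≤ 150
    N5: 20+46 = 66 ≤ 110
Round 2 — N10 trips offline.
  N10 sheds 176 MW to N20: 176 each.
    N20: 126+176 = 302 > 150
Round 3 — N20 trips offline.
  N20 sheds 302 MW: no online neighbours, lost.
No further trips.

N3, N5, N7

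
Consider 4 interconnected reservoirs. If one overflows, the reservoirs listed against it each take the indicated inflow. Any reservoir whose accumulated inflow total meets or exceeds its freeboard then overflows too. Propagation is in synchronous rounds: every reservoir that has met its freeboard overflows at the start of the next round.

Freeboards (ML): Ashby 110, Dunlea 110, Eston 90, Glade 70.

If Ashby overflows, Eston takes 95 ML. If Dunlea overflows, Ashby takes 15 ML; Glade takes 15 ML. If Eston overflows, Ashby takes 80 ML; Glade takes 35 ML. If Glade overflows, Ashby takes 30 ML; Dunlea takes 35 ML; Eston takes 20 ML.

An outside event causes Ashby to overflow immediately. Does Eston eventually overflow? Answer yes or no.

yes

Round 1 — Ashby overflows (initial).
  Eston: +95 → 95 ≥ 90
Round 2 — Eston overflows.
  Glade: +35 → 35 < 70
No further overflows.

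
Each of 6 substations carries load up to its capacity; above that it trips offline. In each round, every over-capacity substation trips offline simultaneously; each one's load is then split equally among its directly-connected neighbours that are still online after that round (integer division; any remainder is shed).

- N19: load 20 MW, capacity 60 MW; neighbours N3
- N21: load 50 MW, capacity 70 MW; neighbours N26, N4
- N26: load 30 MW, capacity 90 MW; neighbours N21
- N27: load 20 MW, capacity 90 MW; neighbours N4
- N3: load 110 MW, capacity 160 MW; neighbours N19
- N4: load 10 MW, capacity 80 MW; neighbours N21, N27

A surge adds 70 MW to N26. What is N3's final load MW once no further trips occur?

Round 1 — N26 at 100 > 90. N26 trips offline.
  N26 sheds 100 MW to N21: 100 each.
    N21: 50+100 = 150 > 70
Round 2 — N21 trips offline.
  N21 sheds 150 MW to N4: 150 each.
    N4: 10+150 = 160 > 80
Round 3 — N4 trips offline.
  N4 sheds 160 MW to N27: 160 each.
    N27: 20+160 = 180 > 90
Round 4 — N27 trips offline.
  N27 sheds 180 MW: no online neighbours, lost.
No further trips.

110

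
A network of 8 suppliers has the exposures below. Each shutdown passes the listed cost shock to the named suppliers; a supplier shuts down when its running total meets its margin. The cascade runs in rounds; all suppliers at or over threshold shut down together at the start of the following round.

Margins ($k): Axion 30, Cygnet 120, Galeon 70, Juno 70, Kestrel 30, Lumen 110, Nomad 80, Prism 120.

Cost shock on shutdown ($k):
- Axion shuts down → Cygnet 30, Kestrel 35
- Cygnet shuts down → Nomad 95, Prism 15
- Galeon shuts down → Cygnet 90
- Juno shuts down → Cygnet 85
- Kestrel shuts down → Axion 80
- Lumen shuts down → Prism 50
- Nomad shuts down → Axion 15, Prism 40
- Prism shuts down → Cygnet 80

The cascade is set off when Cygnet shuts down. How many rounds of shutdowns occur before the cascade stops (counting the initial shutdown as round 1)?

2

Round 1 — Cygnet shuts down (initial).
  Nomad: +95 → 95 ≥ 80
  Prism: +15 → 15 < 120
Round 2 — Nomad shuts down.
  Axion: +15 → 15 < 30
  Prism: +40 → 55 < 120
No further shutdowns.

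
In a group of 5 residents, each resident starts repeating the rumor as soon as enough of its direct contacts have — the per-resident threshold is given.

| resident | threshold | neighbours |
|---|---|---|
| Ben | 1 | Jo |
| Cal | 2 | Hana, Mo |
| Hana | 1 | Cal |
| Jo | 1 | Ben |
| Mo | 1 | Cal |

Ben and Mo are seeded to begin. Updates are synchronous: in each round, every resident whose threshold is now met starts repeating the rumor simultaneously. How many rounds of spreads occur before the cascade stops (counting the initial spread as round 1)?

Round 1 — Ben, Mo start repeating the rumor (initial).
Round 2 — checking thresholds:
  Cal: 1 of 2 neighbours < 2, not yet.
  Jo: 1 of 1 neighbours ≥ 1, starts repeating the rumor.
Round 3 — no new spreads; cascade stops.

2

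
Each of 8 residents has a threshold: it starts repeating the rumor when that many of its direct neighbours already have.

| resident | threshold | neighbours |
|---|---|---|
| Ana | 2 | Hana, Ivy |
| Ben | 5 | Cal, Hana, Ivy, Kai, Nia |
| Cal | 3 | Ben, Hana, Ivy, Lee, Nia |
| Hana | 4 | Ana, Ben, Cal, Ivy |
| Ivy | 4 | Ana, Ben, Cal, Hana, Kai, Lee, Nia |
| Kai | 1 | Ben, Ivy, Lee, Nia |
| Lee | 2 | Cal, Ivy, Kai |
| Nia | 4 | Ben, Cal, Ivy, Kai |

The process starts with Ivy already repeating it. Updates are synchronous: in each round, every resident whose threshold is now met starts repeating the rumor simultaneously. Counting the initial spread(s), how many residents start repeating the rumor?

3

Round 1 — Ivy starts repeating the rumor (initial).
Round 2 — checking thresholds:
  Ana: 1 of 2 neighbours < 2, below threshold.
  Ben: 1 of 5 neighbours < 5, below threshold.
  Cal: 1 of 5 neighbours < 3, below threshold.
  Hana: 1 of 4 neighbours < 4, below threshold.
  Kai: 1 of 4 neighbours ≥ 1, starts repeating the rumor.
  Lee: 1 of 3 neighbours < 2, below threshold.
  Nia: 1 of 4 neighbours < 4, below threshold.
Round 3 — checking thresholds:
  Ana: 1 of 2 neighbours < 2, below threshold.
  Ben: 2 of 5 neighbours < 5, below threshold.
  Cal: 1 of 5 neighbours < 3, below threshold.
  Hana: 1 of 4 neighbours < 4, below threshold.
  Lee: 2 of 3 neighbours ≥ 2, starts repeating the rumor.
  Nia: 2 of 4 neighbours < 4, below threshold.
Round 4 — no new spreads; cascade stops.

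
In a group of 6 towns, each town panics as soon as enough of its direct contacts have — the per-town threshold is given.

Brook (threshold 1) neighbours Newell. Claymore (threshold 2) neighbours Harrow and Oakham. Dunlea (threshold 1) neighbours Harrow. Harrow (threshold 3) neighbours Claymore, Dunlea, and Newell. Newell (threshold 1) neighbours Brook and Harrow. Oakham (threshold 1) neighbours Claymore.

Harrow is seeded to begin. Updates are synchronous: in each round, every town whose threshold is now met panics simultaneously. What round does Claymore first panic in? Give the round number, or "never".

never

Round 1 — Harrow panics (initial).
Round 2 — checking thresholds:
  Claymore: 1 of 2 neighbours < 2, not yet.
  Dunlea: 1 of 1 neighbours ≥ 1, panics.
  Newell: 1 of 2 neighbours ≥ 1, panics.
Round 3 — checking thresholds:
  Brook: 1 of 1 neighbours ≥ 1, panics.
  Claymore: 1 of 2 neighbours < 2, not yet.
Round 4 — no new panics; cascade stops.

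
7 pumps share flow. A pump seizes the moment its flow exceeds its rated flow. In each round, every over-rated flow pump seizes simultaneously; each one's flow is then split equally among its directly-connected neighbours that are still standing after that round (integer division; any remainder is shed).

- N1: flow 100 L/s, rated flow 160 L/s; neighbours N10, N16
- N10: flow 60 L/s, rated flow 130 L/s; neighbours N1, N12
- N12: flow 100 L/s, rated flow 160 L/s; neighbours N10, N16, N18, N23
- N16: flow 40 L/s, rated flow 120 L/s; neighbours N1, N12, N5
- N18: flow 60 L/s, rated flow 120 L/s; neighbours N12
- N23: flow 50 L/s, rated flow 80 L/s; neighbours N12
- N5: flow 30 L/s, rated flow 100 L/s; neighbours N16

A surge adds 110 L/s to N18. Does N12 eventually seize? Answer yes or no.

yes

Round 1 — N18 at 170 > 120. N18 seizes.
  N18 sheds 170 L/s to N12: 170 each.
    N12: 100+170 = 270 > 160
Round 2 — N12 seizes.
  N12 sheds 270 L/s to N10, N16, N23: 90 each.
    N10: 60+90 = 150 > 130
    N16: 40+90 = 130 > 120
    N23: 50+90 = 140 > 80
Round 3 — N10, N16, N23 seize.
  N10 sheds 150 L/s to N1: 150 each.
    N1: 100+150 = 250 > 160
  N16 sheds 130 L/s to N1, N5: 65 each.
    N1: 250+65 = 315 > 160
    N5: 30+65 = 95 ≤ 100
  N23 sheds 140 L/s: no online neighbours, lost.
Round 4 — N1 seizes.
  N1 sheds 315 L/s: no online neighbours, lost.
No further seizures.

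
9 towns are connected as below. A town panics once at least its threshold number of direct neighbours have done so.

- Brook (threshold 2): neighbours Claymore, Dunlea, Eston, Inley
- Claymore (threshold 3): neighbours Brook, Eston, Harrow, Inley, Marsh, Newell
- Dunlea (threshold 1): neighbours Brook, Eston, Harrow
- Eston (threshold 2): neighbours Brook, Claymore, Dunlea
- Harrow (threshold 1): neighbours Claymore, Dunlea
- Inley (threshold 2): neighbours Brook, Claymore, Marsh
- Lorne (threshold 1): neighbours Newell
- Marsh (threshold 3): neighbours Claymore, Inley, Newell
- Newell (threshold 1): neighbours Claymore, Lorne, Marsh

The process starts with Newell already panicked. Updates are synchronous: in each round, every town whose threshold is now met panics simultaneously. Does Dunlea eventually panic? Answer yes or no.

Round 1 — Newell panics (initial).
Round 2 — checking thresholds:
  Claymore: 1 of 6 neighbours < 3, below threshold.
  Lorne: 1 of 1 neighbours ≥ 1, panics.
  Marsh: 1 of 3 neighbours < 3, below threshold.
Round 3 — no new panics; cascade stops.

no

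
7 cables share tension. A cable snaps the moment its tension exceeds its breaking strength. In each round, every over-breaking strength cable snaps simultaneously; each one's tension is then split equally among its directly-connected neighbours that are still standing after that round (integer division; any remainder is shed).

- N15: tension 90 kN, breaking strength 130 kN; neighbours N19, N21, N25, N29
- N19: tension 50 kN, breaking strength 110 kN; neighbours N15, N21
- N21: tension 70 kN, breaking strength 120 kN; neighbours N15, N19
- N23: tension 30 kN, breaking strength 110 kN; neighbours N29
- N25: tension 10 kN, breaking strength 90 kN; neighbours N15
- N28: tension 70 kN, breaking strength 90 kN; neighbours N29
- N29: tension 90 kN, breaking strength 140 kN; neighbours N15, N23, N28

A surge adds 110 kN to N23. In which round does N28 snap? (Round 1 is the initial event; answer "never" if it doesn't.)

3

Round 1 — N23 at 140 > 110. N23 snaps.
  N23 sheds 140 kN to N29: 140 each.
    N29: 90+140 = 230 > 140
Round 2 — N29 snaps.
  N29 sheds 230 kN to N15, N28: 115 each.
    N15: 90+115 = 205 > 130
    N28: 70+115 = 185 > 90
Round 3 — N15, N28 snap.
  N15 sheds 205 kN to N19, N21, N25: 68 each (1 lost).
    N19: 50+68 = 118 > 110
    N21: 70+68 = 138 > 120
    N25: 10+68 = 78 ≤ 90
  N28 sheds 185 kN: no online neighbours, lost.
Round 4 — N19, N21 snap.
  N19 sheds 118 kN: no online neighbours, lost.
  N21 sheds 138 kN: no online neighbours, lost.
No further breaks.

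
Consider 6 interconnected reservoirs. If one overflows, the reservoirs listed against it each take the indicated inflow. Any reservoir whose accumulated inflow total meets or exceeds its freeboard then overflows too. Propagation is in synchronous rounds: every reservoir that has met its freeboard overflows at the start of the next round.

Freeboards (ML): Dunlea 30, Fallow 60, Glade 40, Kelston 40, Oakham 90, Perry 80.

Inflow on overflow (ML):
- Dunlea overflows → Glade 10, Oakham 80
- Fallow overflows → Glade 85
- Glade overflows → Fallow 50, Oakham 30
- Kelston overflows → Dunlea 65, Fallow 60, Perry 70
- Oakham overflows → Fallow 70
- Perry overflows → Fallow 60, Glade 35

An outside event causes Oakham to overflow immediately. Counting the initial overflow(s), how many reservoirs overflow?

Round 1 — Oakham overflows (initial).
  Fallow: +70 → 70 ≥ 60
Round 2 — Fallow overflows.
  Glade: +85 → 85 ≥ 40
Round 3 — Glade overflows.
No further overflows.

3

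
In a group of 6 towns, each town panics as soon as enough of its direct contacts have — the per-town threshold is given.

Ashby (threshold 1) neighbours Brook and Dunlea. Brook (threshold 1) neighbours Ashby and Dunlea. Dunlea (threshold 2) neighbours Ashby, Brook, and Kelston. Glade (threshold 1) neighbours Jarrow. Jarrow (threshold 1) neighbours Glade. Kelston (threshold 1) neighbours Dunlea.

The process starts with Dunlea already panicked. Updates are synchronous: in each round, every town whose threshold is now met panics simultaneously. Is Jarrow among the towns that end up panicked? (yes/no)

Round 1 — Dunlea panics (initial).
Round 2 — checking thresholds:
  Ashby: 1 of 2 neighbours ≥ 1, panics.
  Brook: 1 of 2 neighbours ≥ 1, panics.
  Kelston: 1 of 1 neighbours ≥ 1, panics.
Round 3 — no new panics; cascade stops.

no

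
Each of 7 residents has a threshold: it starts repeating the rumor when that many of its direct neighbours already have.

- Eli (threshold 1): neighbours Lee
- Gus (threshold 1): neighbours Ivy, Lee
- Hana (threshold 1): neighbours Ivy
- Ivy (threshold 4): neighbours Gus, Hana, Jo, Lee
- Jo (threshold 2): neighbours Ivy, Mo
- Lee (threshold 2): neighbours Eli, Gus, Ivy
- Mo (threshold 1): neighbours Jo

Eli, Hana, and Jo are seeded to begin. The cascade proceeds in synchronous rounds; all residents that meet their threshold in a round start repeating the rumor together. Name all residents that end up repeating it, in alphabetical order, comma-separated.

Eli, Hana, Jo, Mo

Round 1 — Eli, Hana, Jo start repeating the rumor (initial).
Round 2 — checking thresholds:
  Ivy: 2 of 4 neighbours < 4, holds.
  Lee: 1 of 3 neighbours < 2, holds.
  Mo: 1 of 1 neighbours ≥ 1, starts repeating the rumor.
Round 3 — no new spreads; cascade stops.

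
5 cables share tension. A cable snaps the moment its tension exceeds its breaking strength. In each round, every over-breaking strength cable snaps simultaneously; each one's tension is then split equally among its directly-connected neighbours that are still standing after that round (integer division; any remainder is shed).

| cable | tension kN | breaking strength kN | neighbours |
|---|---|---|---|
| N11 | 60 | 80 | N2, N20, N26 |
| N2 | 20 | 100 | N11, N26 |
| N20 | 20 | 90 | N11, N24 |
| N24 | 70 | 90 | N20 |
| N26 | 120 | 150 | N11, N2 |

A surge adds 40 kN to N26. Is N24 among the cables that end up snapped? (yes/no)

Round 1 — N26 at 160 > 150. N26 snaps.
  N26 sheds 160 kN to N11, N2: 80 each.
    N11: 60+80 = 140 > 80
    N2: 20+80 = 100 ≤ 100
Round 2 — N11 snaps.
  N11 sheds 140 kN to N2, N20: 70 each.
    N2: 100+70 = 170 > 100
    N20: 20+70 = 90 ≤ 90
Round 3 — N2 snaps.
  N2 sheds 170 kN: no online neighbours, lost.
No further breaks.

no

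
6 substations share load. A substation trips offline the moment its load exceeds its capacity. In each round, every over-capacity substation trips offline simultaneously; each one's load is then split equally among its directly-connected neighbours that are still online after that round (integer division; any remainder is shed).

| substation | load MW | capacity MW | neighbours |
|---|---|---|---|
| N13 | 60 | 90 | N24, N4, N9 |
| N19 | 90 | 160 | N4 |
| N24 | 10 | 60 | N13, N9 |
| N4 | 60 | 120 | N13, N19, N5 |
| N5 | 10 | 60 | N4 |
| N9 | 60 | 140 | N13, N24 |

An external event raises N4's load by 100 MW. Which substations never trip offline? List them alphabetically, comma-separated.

N19

Round 1 — N4 at 160 > 120. N4 trips offline.
  N4 sheds 160 MW to N13, N19, N5: 53 each (1 lost).
    N13: 60+53 = 113 > 90
    N19: 90+53 = 143 ≤ 160
    N5: 10+53 = 63 > 60
Round 2 — N13, N5 trip offline.
  N13 sheds 113 MW to N24, N9: 56 each (1 lost).
    N24: 10+56 = 66 > 60
    N9: 60+56 = 116 ≤ 140
  N5 sheds 63 MW: no online neighbours, lost.
Round 3 — N24 trips offline.
  N24 sheds 66 MW to N9: 66 each.
    N9: 116+66 = 182 > 140
Round 4 — N9 trips offline.
  N9 sheds 182 MW: no online neighbours, lost.
No further trips.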